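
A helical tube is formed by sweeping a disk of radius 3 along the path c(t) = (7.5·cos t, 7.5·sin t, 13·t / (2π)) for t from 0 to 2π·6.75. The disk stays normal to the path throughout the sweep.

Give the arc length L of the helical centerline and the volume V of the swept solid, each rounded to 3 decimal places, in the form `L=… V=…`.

L=329.968 V=9329.627

2πR = 2π·7.5 = 47.123890
per-turn = √(47.123890² + 13²) = √(2220.6610 + 169) = √2389.6610 = 48.884159
L = 6.75 × 48.884159 = 329.968072
V = π·3² × L = 28.274334 × 329.968072 = 9329.627452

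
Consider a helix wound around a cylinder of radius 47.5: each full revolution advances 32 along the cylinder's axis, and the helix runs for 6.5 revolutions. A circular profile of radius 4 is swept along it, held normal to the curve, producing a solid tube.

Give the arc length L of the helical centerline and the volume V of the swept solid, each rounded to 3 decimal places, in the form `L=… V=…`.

L=1951.052 V=98070.595

2πR = 2π·47.5 = 298.451302
per-turn = √(298.451302² + 32²) = √(89073.1797 + 1024) = √90097.1797 = 300.161923
L = 6.5 × 300.161923 = 1951.052496
V = π·4² × L = 50.265482 × 1951.052496 = 98070.595024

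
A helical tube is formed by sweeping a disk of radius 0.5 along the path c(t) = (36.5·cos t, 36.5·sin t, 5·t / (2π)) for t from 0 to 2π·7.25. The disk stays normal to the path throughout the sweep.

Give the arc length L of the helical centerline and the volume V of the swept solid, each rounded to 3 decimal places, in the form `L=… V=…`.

2πR = 2π·36.5 = 229.336264
per-turn = √(229.336264² + 5²) = √(52595.1219 + 25) = √52620.1219 = 229.390762
L = 7.25 × 229.390762 = 1663.083027
V = π·0.5² × L = 0.785398 × 1663.083027 = 1306.182355

L=1663.083 V=1306.182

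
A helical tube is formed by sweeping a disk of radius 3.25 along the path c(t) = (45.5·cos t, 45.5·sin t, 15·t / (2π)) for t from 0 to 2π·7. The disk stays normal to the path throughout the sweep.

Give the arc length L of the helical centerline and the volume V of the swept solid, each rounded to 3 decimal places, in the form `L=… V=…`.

2πR = 2π·45.5 = 285.884931
per-turn = √(285.884931² + 15²) = √(81730.1940 + 225) = √81955.1940 = 286.278176
L = 7 × 286.278176 = 2003.947232
V = π·3.25² × L = 33.183072 × 2003.947232 = 66497.126089

L=2003.947 V=66497.126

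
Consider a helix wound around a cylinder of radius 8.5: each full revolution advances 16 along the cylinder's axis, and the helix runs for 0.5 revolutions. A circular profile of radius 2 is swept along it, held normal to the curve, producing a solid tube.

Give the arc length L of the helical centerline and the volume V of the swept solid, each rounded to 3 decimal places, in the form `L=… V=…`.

L=27.876 V=350.302

2πR = 2π·8.5 = 53.407075
per-turn = √(53.407075² + 16²) = √(2852.3157 + 256) = √3108.3157 = 55.752271
L = 0.5 × 55.752271 = 27.876135
V = π·2² × L = 12.566371 × 27.876135 = 350.301847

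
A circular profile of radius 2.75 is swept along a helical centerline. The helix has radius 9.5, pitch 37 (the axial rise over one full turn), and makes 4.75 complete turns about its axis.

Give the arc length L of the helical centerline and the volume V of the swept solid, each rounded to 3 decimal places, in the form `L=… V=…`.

2πR = 2π·9.5 = 59.690260
per-turn = √(59.690260² + 37²) = √(3562.9272 + 1369) = √4931.9272 = 70.227681
L = 4.75 × 70.227681 = 333.581485
V = π·2.75² × L = 23.758294 × 333.581485 = 7925.327144

L=333.581 V=7925.327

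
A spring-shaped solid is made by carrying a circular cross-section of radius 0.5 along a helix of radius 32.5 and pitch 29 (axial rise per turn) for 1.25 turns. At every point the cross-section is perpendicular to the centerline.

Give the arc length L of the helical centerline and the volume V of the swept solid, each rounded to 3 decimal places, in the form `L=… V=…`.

L=257.816 V=202.488

2πR = 2π·32.5 = 204.203522
per-turn = √(204.203522² + 29²) = √(41699.0786 + 841) = √42540.0786 = 206.252463
L = 1.25 × 206.252463 = 257.815579
V = π·0.5² × L = 0.785398 × 257.815579 = 202.487882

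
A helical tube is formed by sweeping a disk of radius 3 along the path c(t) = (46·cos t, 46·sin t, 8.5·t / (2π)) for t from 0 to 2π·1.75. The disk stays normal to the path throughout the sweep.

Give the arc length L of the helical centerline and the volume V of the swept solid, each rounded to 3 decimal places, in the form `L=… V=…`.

L=506.015 V=14307.240

2πR = 2π·46 = 289.026524
per-turn = √(289.026524² + 8.5²) = √(83536.3317 + 72.25) = √83608.5817 = 289.151486
L = 1.75 × 289.151486 = 506.015100
V = π·3² × L = 28.274334 × 506.015100 = 14307.239883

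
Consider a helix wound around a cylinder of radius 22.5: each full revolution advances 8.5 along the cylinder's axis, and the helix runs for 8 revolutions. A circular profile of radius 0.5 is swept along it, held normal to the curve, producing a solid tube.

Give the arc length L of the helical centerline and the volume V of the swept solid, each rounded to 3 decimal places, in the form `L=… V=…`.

2πR = 2π·22.5 = 141.371669
per-turn = √(141.371669² + 8.5²) = √(19985.9489 + 72.25) = √20058.1989 = 141.626971
L = 8 × 141.626971 = 1133.015768
V = π·0.5² × L = 0.785398 × 1133.015768 = 889.868503

L=1133.016 V=889.869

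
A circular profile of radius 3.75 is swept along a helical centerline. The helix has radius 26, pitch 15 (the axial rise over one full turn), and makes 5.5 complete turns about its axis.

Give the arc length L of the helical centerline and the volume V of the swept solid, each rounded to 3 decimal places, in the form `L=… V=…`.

2πR = 2π·26 = 163.362818
per-turn = √(163.362818² + 15²) = √(26687.4103 + 225) = √26912.4103 = 164.050024
L = 5.5 × 164.050024 = 902.275131
V = π·3.75² × L = 44.178647 × 902.275131 = 39861.294220

L=902.275 V=39861.294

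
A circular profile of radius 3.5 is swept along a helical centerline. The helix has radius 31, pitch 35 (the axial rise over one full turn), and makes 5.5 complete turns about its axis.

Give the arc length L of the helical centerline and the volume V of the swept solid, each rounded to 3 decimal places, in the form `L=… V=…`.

L=1088.441 V=41888.117

2πR = 2π·31 = 194.778745
per-turn = √(194.778745² + 35²) = √(37938.7593 + 1225) = √39163.7593 = 197.898356
L = 5.5 × 197.898356 = 1088.440958
V = π·3.5² × L = 38.484510 × 1088.440958 = 41888.116945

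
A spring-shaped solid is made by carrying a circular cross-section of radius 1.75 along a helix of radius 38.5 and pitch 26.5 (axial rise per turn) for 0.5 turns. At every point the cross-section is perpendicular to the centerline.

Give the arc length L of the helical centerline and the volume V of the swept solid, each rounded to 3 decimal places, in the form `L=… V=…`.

L=121.675 V=1170.650

2πR = 2π·38.5 = 241.902634
per-turn = √(241.902634² + 26.5²) = √(58516.8845 + 702.25) = √59219.1345 = 243.349819
L = 0.5 × 243.349819 = 121.674910
V = π·1.75² × L = 9.621128 × 121.674910 = 1170.649819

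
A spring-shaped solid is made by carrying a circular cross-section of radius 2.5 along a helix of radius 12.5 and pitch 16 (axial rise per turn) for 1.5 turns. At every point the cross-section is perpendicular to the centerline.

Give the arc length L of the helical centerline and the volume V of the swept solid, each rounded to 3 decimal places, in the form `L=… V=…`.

L=120.229 V=2360.701

2πR = 2π·12.5 = 78.539816
per-turn = √(78.539816² + 16²) = √(6168.5028 + 256) = √6424.5028 = 80.152996
L = 1.5 × 80.152996 = 120.229494
V = π·2.5² × L = 19.634954 × 120.229494 = 2360.700591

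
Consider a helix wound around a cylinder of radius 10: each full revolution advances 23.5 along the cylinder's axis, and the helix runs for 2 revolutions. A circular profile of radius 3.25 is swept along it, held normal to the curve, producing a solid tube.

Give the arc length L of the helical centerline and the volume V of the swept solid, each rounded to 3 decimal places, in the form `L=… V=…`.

2πR = 2π·10 = 62.831853
per-turn = √(62.831853² + 23.5²) = √(3947.8418 + 552.25) = √4500.0918 = 67.082723
L = 2 × 67.082723 = 134.165447
V = π·3.25² × L = 33.183072 × 134.165447 = 4452.021726

L=134.165 V=4452.022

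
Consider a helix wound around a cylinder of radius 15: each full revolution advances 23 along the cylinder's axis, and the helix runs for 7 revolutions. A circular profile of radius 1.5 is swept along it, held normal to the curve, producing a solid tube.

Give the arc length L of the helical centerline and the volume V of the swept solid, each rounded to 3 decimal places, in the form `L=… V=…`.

L=679.095 V=4800.242

2πR = 2π·15 = 94.247780
per-turn = √(94.247780² + 23²) = √(8882.6440 + 529) = √9411.6440 = 97.013628
L = 7 × 97.013628 = 679.095394
V = π·1.5² × L = 7.068583 × 679.095394 = 4800.242477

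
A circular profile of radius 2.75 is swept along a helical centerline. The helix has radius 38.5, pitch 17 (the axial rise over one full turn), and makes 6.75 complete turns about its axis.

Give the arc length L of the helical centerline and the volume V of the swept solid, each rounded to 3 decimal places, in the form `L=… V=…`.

2πR = 2π·38.5 = 241.902634
per-turn = √(241.902634² + 17²) = √(58516.8845 + 289) = √58805.8845 = 242.499246
L = 6.75 × 242.499246 = 1636.869913
V = π·2.75² × L = 23.758294 × 1636.869913 = 38889.237359

L=1636.870 V=38889.237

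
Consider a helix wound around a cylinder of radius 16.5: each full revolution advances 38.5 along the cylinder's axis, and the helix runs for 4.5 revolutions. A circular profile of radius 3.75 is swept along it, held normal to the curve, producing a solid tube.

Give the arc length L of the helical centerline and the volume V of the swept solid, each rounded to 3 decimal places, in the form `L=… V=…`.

L=497.657 V=21985.815

2πR = 2π·16.5 = 103.672558
per-turn = √(103.672558² + 38.5²) = √(10747.9992 + 1482.25) = √12230.2492 = 110.590457
L = 4.5 × 110.590457 = 497.657057
V = π·3.75² × L = 44.178647 × 497.657057 = 21985.815284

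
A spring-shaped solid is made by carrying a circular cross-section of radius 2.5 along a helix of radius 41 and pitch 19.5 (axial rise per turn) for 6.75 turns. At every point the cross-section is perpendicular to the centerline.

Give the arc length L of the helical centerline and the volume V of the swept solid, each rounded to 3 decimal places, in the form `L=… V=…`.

2πR = 2π·41 = 257.610598
per-turn = √(257.610598² + 19.5²) = √(66363.2200 + 380.25) = √66743.4700 = 258.347576
L = 6.75 × 258.347576 = 1743.846138
V = π·2.5² × L = 19.634954 × 1743.846138 = 34240.338843

L=1743.846 V=34240.339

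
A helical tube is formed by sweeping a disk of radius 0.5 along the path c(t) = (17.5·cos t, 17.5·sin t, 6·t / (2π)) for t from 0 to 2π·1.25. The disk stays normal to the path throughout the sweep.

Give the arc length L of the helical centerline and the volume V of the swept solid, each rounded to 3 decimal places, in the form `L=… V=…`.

2πR = 2π·17.5 = 109.955743
per-turn = √(109.955743² + 6²) = √(12090.2654 + 36) = √12126.2654 = 110.119323
L = 1.25 × 110.119323 = 137.649154
V = π·0.5² × L = 0.785398 × 137.649154 = 108.109393

L=137.649 V=108.109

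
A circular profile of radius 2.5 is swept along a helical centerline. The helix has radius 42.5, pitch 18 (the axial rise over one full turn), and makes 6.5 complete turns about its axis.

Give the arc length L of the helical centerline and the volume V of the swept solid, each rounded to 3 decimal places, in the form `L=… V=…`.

L=1739.669 V=34158.316

2πR = 2π·42.5 = 267.035376
per-turn = √(267.035376² + 18²) = √(71307.8918 + 324) = √71631.8918 = 267.641349
L = 6.5 × 267.641349 = 1739.668770
V = π·2.5² × L = 19.634954 × 1739.668770 = 34158.316417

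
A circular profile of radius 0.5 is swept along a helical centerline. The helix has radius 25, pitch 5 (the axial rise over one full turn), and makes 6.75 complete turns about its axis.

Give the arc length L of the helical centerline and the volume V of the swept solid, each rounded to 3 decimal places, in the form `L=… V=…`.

L=1060.825 V=833.170

2πR = 2π·25 = 157.079633
per-turn = √(157.079633² + 5²) = √(24674.0110 + 25) = √24699.0110 = 157.159190
L = 6.75 × 157.159190 = 1060.824533
V = π·0.5² × L = 0.785398 × 1060.824533 = 833.169640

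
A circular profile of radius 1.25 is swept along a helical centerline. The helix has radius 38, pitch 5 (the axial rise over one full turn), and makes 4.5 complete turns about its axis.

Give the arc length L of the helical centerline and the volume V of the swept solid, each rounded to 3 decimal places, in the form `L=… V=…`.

L=1074.660 V=5275.226

2πR = 2π·38 = 238.761042
per-turn = √(238.761042² + 5²) = √(57006.8350 + 25) = √57031.8350 = 238.813390
L = 4.5 × 238.813390 = 1074.660253
V = π·1.25² × L = 4.908739 × 1074.660253 = 5275.226181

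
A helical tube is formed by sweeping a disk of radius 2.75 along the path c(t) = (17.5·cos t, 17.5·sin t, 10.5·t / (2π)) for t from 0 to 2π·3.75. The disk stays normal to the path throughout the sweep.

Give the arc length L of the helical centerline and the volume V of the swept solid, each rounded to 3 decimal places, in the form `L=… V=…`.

L=414.210 V=9840.918

2πR = 2π·17.5 = 109.955743
per-turn = √(109.955743² + 10.5²) = √(12090.2654 + 110.25) = √12200.5154 = 110.455943
L = 3.75 × 110.455943 = 414.209787
V = π·2.75² × L = 23.758294 × 414.209787 = 9840.918082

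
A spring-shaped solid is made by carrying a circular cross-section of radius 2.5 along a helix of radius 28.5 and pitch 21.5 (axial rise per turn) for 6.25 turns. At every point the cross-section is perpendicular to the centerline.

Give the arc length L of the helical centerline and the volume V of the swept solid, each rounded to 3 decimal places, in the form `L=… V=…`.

2πR = 2π·28.5 = 179.070781
per-turn = √(179.070781² + 21.5²) = √(32066.3447 + 462.25) = √32528.5947 = 180.356854
L = 6.25 × 180.356854 = 1127.230336
V = π·2.5² × L = 19.634954 × 1127.230336 = 22133.115891

L=1127.230 V=22133.116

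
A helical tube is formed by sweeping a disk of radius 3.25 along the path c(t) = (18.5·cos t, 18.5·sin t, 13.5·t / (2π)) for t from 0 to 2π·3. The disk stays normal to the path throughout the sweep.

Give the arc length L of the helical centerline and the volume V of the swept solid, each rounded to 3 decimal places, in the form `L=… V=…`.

2πR = 2π·18.5 = 116.238928
per-turn = √(116.238928² + 13.5²) = √(13511.4884 + 182.25) = √13693.7384 = 117.020248
L = 3 × 117.020248 = 351.060744
V = π·3.25² × L = 33.183072 × 351.060744 = 11649.274079

L=351.061 V=11649.274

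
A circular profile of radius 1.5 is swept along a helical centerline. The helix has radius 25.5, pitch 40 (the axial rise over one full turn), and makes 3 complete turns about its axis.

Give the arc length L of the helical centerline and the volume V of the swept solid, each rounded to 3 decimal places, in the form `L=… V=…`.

2πR = 2π·25.5 = 160.221225
per-turn = √(160.221225² + 40²) = √(25670.8410 + 1600) = √27270.8410 = 165.138854
L = 3 × 165.138854 = 495.416562
V = π·1.5² × L = 7.068583 × 495.416562 = 3501.893318

L=495.417 V=3501.893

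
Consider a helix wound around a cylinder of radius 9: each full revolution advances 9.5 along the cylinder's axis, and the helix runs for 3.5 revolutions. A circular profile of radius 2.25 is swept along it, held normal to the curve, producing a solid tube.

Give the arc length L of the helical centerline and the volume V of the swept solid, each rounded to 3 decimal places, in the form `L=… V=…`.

L=200.694 V=3191.898

2πR = 2π·9 = 56.548668
per-turn = √(56.548668² + 9.5²) = √(3197.7518 + 90.25) = √3288.0018 = 57.341101
L = 3.5 × 57.341101 = 200.693852
V = π·2.25² × L = 15.904313 × 200.693852 = 3191.897806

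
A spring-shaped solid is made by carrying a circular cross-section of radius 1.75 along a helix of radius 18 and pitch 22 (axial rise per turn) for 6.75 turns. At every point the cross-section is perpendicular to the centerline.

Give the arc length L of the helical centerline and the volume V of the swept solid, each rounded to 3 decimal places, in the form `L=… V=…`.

2πR = 2π·18 = 113.097336
per-turn = √(113.097336² + 22²) = √(12791.0073 + 484) = √13275.0073 = 115.217218
L = 6.75 × 115.217218 = 777.716221
V = π·1.75² × L = 9.621128 × 777.716221 = 7482.506922

L=777.716 V=7482.507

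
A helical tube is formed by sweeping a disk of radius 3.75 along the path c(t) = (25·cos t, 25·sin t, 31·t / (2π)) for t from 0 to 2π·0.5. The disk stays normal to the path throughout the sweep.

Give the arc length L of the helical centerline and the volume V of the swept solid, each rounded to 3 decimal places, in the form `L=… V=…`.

2πR = 2π·25 = 157.079633
per-turn = √(157.079633² + 31²) = √(24674.0110 + 961) = √25635.0110 = 160.109372
L = 0.5 × 160.109372 = 80.054686
V = π·3.75² × L = 44.178647 × 80.054686 = 3536.707689

L=80.055 V=3536.708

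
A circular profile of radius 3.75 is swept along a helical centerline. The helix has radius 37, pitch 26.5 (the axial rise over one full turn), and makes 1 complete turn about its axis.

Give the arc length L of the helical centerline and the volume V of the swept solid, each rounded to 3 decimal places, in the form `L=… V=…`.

2πR = 2π·37 = 232.477856
per-turn = √(232.477856² + 26.5²) = √(54045.9537 + 702.25) = √54748.2037 = 233.983341
L = 1 × 233.983341 = 233.983341
V = π·3.75² × L = 44.178647 × 233.983341 = 10337.067338

L=233.983 V=10337.067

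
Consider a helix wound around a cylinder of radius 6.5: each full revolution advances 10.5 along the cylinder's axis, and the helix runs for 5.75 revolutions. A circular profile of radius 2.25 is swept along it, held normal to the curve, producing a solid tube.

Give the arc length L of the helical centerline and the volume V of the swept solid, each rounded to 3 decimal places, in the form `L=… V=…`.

2πR = 2π·6.5 = 40.840704
per-turn = √(40.840704² + 10.5²) = √(1667.9631 + 110.25) = √1778.2131 = 42.168865
L = 5.75 × 42.168865 = 242.470972
V = π·2.25² × L = 15.904313 × 242.470972 = 3856.334179

L=242.471 V=3856.334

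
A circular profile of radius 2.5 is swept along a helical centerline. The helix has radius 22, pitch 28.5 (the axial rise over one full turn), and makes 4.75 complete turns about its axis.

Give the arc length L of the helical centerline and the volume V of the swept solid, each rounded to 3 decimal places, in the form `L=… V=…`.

L=670.403 V=13163.338

2πR = 2π·22 = 138.230077
per-turn = √(138.230077² + 28.5²) = √(19107.5541 + 812.25) = √19919.8041 = 141.137536
L = 4.75 × 141.137536 = 670.403297
V = π·2.5² × L = 19.634954 × 670.403297 = 13163.337953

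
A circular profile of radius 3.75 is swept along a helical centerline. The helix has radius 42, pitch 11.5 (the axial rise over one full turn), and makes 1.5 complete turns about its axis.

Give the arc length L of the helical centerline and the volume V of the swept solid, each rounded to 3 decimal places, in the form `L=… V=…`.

2πR = 2π·42 = 263.893783
per-turn = √(263.893783² + 11.5²) = √(69639.9287 + 132.25) = √69772.1787 = 264.144238
L = 1.5 × 264.144238 = 396.216358
V = π·3.75² × L = 44.178647 × 396.216358 = 17504.302472

L=396.216 V=17504.302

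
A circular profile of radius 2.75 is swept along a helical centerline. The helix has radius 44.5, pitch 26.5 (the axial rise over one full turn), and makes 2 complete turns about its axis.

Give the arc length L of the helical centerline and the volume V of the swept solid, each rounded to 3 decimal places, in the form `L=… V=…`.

2πR = 2π·44.5 = 279.601746
per-turn = √(279.601746² + 26.5²) = √(78177.1365 + 702.25) = √78879.3865 = 280.854743
L = 2 × 280.854743 = 561.709485
V = π·2.75² × L = 23.758294 × 561.709485 = 13345.259342

L=561.709 V=13345.259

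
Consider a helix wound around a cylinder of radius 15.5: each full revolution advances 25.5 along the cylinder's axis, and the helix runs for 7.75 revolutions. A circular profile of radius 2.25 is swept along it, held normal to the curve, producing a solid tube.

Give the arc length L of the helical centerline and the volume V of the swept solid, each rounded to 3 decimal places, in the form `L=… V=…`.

2πR = 2π·15.5 = 97.389372
per-turn = √(97.389372² + 25.5²) = √(9484.6898 + 650.25) = √10134.9398 = 100.672438
L = 7.75 × 100.672438 = 780.211397
V = π·2.25² × L = 15.904313 × 780.211397 = 12408.726110

L=780.211 V=12408.726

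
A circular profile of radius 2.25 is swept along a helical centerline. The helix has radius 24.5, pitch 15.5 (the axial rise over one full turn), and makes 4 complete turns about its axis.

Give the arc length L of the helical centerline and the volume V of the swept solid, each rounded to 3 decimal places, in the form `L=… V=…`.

L=618.866 V=9842.633

2πR = 2π·24.5 = 153.938040
per-turn = √(153.938040² + 15.5²) = √(23696.9202 + 240.25) = √23937.1702 = 154.716419
L = 4 × 154.716419 = 618.865674
V = π·2.25² × L = 15.904313 × 618.865674 = 9842.633269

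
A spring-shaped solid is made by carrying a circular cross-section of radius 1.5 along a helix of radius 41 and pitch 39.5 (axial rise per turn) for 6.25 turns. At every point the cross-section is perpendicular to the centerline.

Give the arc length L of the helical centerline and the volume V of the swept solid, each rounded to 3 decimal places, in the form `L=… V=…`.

L=1628.883 V=11513.897

2πR = 2π·41 = 257.610598
per-turn = √(257.610598² + 39.5²) = √(66363.2200 + 1560.25) = √67923.4700 = 260.621315
L = 6.25 × 260.621315 = 1628.883221
V = π·1.5² × L = 7.068583 × 1628.883221 = 11513.897009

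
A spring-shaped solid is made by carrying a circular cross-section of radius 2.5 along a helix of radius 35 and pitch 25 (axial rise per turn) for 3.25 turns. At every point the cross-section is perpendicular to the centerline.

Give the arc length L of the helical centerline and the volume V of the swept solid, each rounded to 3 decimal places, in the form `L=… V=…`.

2πR = 2π·35 = 219.911486
per-turn = √(219.911486² + 25²) = √(48361.0616 + 625) = √48986.0616 = 221.327950
L = 3.25 × 221.327950 = 719.315838
V = π·2.5² × L = 19.634954 × 719.315838 = 14123.733458

L=719.316 V=14123.733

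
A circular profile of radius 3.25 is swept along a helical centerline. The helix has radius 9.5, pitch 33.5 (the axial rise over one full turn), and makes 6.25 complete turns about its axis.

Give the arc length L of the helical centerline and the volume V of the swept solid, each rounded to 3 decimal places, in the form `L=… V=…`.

L=427.802 V=14195.792

2πR = 2π·9.5 = 59.690260
per-turn = √(59.690260² + 33.5²) = √(3562.9272 + 1122.25) = √4685.1772 = 68.448354
L = 6.25 × 68.448354 = 427.802214
V = π·3.25² × L = 33.183072 × 427.802214 = 14195.791827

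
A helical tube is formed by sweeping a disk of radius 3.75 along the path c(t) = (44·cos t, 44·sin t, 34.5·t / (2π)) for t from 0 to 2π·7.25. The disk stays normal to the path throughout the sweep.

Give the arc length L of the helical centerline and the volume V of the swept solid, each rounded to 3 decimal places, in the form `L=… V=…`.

2πR = 2π·44 = 276.460154
per-turn = √(276.460154² + 34.5²) = √(76430.2165 + 1190.25) = √77620.4665 = 278.604498
L = 7.25 × 278.604498 = 2019.882613
V = π·3.75² × L = 44.178647 × 2019.882613 = 89235.680308

L=2019.883 V=89235.680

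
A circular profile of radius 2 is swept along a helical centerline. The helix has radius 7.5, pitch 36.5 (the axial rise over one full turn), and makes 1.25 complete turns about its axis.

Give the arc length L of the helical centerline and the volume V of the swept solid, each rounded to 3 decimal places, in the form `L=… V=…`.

2πR = 2π·7.5 = 47.123890
per-turn = √(47.123890² + 36.5²) = √(2220.6610 + 1332.25) = √3552.9110 = 59.606300
L = 1.25 × 59.606300 = 74.507875
V = π·2² × L = 12.566371 × 74.507875 = 936.293570

L=74.508 V=936.294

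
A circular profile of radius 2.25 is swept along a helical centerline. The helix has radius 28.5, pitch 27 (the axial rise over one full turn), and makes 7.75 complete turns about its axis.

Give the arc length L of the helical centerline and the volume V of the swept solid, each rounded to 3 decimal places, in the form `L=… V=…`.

2πR = 2π·28.5 = 179.070781
per-turn = √(179.070781² + 27²) = √(32066.3447 + 729) = √32795.3447 = 181.094850
L = 7.75 × 181.094850 = 1403.485088
V = π·2.25² × L = 15.904313 × 1403.485088 = 22321.465855

L=1403.485 V=22321.466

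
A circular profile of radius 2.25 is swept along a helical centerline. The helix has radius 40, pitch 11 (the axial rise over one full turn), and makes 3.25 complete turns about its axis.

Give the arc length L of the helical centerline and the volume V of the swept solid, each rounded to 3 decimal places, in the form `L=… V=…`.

L=817.596 V=13003.304

2πR = 2π·40 = 251.327412
per-turn = √(251.327412² + 11²) = √(63165.4682 + 121) = √63286.4682 = 251.568019
L = 3.25 × 251.568019 = 817.596062
V = π·2.25² × L = 15.904313 × 817.596062 = 13003.303516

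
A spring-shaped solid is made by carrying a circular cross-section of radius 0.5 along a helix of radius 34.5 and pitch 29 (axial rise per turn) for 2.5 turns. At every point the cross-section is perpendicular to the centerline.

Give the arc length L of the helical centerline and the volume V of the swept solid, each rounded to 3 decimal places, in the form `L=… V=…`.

2πR = 2π·34.5 = 216.769893
per-turn = √(216.769893² + 29²) = √(46989.1866 + 841) = √47830.1866 = 218.701135
L = 2.5 × 218.701135 = 546.752838
V = π·0.5² × L = 0.785398 × 546.752838 = 429.418675

L=546.753 V=429.419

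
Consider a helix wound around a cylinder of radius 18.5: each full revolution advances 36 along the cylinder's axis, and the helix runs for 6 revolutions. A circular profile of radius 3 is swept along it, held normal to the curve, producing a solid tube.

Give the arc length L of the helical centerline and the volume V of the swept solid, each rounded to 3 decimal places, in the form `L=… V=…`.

L=730.116 V=20643.548

2πR = 2π·18.5 = 116.238928
per-turn = √(116.238928² + 36²) = √(13511.4884 + 1296) = √14807.4884 = 121.686024
L = 6 × 121.686024 = 730.116144
V = π·3² × L = 28.274334 × 730.116144 = 20643.547620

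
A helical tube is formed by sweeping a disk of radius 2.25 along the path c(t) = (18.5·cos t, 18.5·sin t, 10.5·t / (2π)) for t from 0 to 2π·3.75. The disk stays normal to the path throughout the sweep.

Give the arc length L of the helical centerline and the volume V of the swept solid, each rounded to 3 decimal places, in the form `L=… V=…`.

L=437.671 V=6960.853

2πR = 2π·18.5 = 116.238928
per-turn = √(116.238928² + 10.5²) = √(13511.4884 + 110.25) = √13621.7384 = 116.712203
L = 3.75 × 116.712203 = 437.670763
V = π·2.25² × L = 15.904313 × 437.670763 = 6960.852719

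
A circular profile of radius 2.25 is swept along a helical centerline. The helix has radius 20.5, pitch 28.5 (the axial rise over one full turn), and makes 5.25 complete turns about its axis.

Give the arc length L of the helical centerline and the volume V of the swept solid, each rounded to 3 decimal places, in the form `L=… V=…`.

2πR = 2π·20.5 = 128.805299
per-turn = √(128.805299² + 28.5²) = √(16590.8050 + 812.25) = √17403.0550 = 131.920639
L = 5.25 × 131.920639 = 692.583355
V = π·2.25² × L = 15.904313 × 692.583355 = 11015.062321

L=692.583 V=11015.062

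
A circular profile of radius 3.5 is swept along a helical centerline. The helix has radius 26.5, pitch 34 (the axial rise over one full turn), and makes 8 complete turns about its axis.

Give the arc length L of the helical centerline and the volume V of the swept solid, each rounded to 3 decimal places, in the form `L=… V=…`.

L=1359.523 V=52320.565

2πR = 2π·26.5 = 166.504411
per-turn = √(166.504411² + 34²) = √(27723.7188 + 1156) = √28879.7188 = 169.940339
L = 8 × 169.940339 = 1359.522711
V = π·3.5² × L = 38.484510 × 1359.522711 = 52320.565363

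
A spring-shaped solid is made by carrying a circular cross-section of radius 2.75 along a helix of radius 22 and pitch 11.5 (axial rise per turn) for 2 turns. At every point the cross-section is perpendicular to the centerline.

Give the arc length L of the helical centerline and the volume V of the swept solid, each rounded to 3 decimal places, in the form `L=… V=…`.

L=277.415 V=6590.913

2πR = 2π·22 = 138.230077
per-turn = √(138.230077² + 11.5²) = √(19107.5541 + 132.25) = √19239.8041 = 138.707621
L = 2 × 138.707621 = 277.415242
V = π·2.75² × L = 23.758294 × 277.415242 = 6590.913002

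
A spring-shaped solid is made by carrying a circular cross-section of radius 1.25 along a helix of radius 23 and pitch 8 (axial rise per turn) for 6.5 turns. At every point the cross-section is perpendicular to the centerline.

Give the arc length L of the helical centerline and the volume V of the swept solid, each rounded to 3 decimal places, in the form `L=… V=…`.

2πR = 2π·23 = 144.513262
per-turn = √(144.513262² + 8²) = √(20884.0829 + 64) = √20948.0829 = 144.734526
L = 6.5 × 144.734526 = 940.774417
V = π·1.25² × L = 4.908739 × 940.774417 = 4618.015619

L=940.774 V=4618.016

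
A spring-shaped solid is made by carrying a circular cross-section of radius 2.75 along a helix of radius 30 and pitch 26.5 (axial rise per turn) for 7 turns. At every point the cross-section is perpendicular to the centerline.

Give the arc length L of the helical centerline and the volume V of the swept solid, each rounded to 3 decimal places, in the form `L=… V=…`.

L=1332.445 V=31656.610

2πR = 2π·30 = 188.495559
per-turn = √(188.495559² + 26.5²) = √(35530.5758 + 702.25) = √36232.8258 = 190.349221
L = 7 × 190.349221 = 1332.444545
V = π·2.75² × L = 23.758294 × 1332.444545 = 31656.609836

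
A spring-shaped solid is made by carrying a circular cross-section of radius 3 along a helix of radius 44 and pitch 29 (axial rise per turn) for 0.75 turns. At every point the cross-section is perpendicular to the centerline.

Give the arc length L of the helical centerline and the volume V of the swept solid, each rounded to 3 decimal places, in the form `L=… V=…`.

L=208.483 V=5894.711

2πR = 2π·44 = 276.460154
per-turn = √(276.460154² + 29²) = √(76430.2165 + 841) = √77271.2165 = 277.977007
L = 0.75 × 277.977007 = 208.482755
V = π·3² × L = 28.274334 × 208.482755 = 5894.711033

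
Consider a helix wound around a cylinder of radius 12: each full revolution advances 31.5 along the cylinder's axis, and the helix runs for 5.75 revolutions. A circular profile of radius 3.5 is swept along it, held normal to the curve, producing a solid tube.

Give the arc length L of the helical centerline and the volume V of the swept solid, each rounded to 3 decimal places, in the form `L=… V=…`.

2πR = 2π·12 = 75.398224
per-turn = √(75.398224² + 31.5²) = √(5684.8921 + 992.25) = √6677.1421 = 81.713782
L = 5.75 × 81.713782 = 469.854245
V = π·3.5² × L = 38.484510 × 469.854245 = 18082.110405

L=469.854 V=18082.110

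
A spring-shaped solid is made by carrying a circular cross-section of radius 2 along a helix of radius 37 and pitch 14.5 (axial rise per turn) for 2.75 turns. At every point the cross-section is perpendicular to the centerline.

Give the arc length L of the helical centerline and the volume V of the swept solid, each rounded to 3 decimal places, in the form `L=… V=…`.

L=640.556 V=8049.470

2πR = 2π·37 = 232.477856
per-turn = √(232.477856² + 14.5²) = √(54045.9537 + 210.25) = √54256.2037 = 232.929611
L = 2.75 × 232.929611 = 640.556430
V = π·2² × L = 12.566371 × 640.556430 = 8049.469503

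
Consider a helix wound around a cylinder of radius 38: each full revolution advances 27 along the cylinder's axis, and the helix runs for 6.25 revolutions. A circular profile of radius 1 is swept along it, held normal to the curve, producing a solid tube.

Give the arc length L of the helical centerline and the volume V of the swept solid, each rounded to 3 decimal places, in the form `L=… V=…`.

2πR = 2π·38 = 238.761042
per-turn = √(238.761042² + 27²) = √(57006.8350 + 729) = √57735.8350 = 240.282823
L = 6.25 × 240.282823 = 1501.767644
V = π·1² × L = 3.141593 × 1501.767644 = 4717.942197

L=1501.768 V=4717.942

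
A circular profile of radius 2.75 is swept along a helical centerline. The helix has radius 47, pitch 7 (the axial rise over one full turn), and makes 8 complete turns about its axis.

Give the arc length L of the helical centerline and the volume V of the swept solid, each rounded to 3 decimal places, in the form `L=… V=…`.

L=2363.141 V=56144.207

2πR = 2π·47 = 295.309709
per-turn = √(295.309709² + 7²) = √(87207.8245 + 49) = √87256.8245 = 295.392662
L = 8 × 295.392662 = 2363.141292
V = π·2.75² × L = 23.758294 × 2363.141292 = 56144.206632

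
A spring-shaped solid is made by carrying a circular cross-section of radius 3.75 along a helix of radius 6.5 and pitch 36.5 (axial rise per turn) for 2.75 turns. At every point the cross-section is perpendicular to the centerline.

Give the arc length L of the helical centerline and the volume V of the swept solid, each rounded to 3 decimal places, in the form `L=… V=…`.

2πR = 2π·6.5 = 40.840704
per-turn = √(40.840704² + 36.5²) = √(1667.9631 + 1332.25) = √3000.2131 = 54.774201
L = 2.75 × 54.774201 = 150.629054
V = π·3.75² × L = 44.178647 × 150.629054 = 6654.587757

L=150.629 V=6654.588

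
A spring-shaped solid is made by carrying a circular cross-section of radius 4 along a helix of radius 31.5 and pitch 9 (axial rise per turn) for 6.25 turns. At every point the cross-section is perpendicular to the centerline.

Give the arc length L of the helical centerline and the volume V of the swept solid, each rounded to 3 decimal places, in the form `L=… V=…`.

2πR = 2π·31.5 = 197.920337
per-turn = √(197.920337² + 9²) = √(39172.4599 + 81) = √39253.4599 = 198.124859
L = 6.25 × 198.124859 = 1238.280371
V = π·4² × L = 50.265482 × 1238.280371 = 62242.760243

L=1238.280 V=62242.760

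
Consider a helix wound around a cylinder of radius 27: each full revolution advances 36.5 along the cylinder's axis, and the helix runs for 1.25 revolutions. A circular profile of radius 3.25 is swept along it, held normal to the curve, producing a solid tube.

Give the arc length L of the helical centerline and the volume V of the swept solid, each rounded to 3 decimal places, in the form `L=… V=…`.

2πR = 2π·27 = 169.646003
per-turn = √(169.646003² + 36.5²) = √(28779.7664 + 1332.25) = √30112.0164 = 173.528143
L = 1.25 × 173.528143 = 216.910179
V = π·3.25² × L = 33.183072 × 216.910179 = 7197.746169

L=216.910 V=7197.746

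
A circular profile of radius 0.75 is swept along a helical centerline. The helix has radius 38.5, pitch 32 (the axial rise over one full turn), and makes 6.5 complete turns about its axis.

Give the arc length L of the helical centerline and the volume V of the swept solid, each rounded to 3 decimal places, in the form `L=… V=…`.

2πR = 2π·38.5 = 241.902634
per-turn = √(241.902634² + 32²) = √(58516.8845 + 1024) = √59540.8845 = 244.010009
L = 6.5 × 244.010009 = 1586.065059
V = π·0.75² × L = 1.767146 × 1586.065059 = 2802.808314

L=1586.065 V=2802.808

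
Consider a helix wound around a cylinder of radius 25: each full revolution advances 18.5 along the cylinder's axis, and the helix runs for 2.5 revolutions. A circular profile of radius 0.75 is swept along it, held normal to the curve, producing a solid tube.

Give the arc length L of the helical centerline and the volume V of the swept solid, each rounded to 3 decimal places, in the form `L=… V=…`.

L=395.413 V=698.753

2πR = 2π·25 = 157.079633
per-turn = √(157.079633² + 18.5²) = √(24674.0110 + 342.25) = √25016.2610 = 158.165296
L = 2.5 × 158.165296 = 395.413241
V = π·0.75² × L = 1.767146 × 395.413241 = 698.752875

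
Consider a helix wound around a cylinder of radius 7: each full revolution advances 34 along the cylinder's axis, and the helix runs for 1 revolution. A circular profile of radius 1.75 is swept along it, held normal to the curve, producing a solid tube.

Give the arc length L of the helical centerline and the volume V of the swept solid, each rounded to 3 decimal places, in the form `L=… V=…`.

2πR = 2π·7 = 43.982297
per-turn = √(43.982297² + 34²) = √(1934.4425 + 1156) = √3090.4425 = 55.591748
L = 1 × 55.591748 = 55.591748
V = π·1.75² × L = 9.621128 × 55.591748 = 534.855297

L=55.592 V=534.855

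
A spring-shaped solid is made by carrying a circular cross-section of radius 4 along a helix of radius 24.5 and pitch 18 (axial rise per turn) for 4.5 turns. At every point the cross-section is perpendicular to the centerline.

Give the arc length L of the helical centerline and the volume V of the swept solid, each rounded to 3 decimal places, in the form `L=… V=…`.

2πR = 2π·24.5 = 153.938040
per-turn = √(153.938040² + 18²) = √(23696.9202 + 324) = √24020.9202 = 154.986839
L = 4.5 × 154.986839 = 697.440774
V = π·4² × L = 50.265482 × 697.440774 = 35057.196996

L=697.441 V=35057.197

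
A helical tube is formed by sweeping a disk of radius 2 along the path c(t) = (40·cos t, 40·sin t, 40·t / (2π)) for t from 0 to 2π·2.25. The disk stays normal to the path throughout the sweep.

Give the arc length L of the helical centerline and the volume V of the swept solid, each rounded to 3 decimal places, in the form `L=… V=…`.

L=572.604 V=7195.552

2πR = 2π·40 = 251.327412
per-turn = √(251.327412² + 40²) = √(63165.4682 + 1600) = √64765.4682 = 254.490605
L = 2.25 × 254.490605 = 572.603862
V = π·2² × L = 12.566371 × 572.603862 = 7195.552343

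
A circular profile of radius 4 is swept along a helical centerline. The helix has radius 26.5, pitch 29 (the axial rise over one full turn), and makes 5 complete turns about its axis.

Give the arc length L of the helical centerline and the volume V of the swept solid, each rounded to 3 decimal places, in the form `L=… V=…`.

L=845.055 V=42477.098

2πR = 2π·26.5 = 166.504411
per-turn = √(166.504411² + 29²) = √(27723.7188 + 841) = √28564.7188 = 169.011002
L = 5 × 169.011002 = 845.055009
V = π·4² × L = 50.265482 × 845.055009 = 42477.097755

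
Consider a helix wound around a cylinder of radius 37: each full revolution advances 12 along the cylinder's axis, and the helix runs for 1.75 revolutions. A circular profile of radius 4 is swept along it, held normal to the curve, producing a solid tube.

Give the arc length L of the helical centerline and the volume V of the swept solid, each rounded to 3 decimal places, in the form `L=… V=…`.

L=407.378 V=20477.045

2πR = 2π·37 = 232.477856
per-turn = √(232.477856² + 12²) = √(54045.9537 + 144) = √54189.9537 = 232.787357
L = 1.75 × 232.787357 = 407.377875
V = π·4² × L = 50.265482 × 407.377875 = 20477.045440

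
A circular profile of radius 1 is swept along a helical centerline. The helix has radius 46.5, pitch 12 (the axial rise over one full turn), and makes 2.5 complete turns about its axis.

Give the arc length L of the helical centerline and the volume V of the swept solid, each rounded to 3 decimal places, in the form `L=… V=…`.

2πR = 2π·46.5 = 292.168117
per-turn = √(292.168117² + 12²) = √(85362.2085 + 144) = √85506.2085 = 292.414446
L = 2.5 × 292.414446 = 731.036116
V = π·1² × L = 3.141593 × 731.036116 = 2296.617692

L=731.036 V=2296.618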